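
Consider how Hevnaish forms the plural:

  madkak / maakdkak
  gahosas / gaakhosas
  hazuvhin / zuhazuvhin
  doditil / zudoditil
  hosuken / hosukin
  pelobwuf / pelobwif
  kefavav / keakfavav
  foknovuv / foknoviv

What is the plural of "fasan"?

"fasan" has last vowel 'a'. The stems whose last vowel is 'a' (madkak → maakdkak, gahosas → gaakhosas, kefavav → keakfavav) insert -ak- after the first vowel.
The other patterns: stems whose last vowel is 'e' or 'u' change the last vowel to 'i'; stems whose last vowel is 'i' add the prefix zu-.
So fasan → faaksan.

faaksan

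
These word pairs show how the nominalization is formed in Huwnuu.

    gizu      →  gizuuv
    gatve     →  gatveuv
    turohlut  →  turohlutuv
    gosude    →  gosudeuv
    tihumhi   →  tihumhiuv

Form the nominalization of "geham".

Every pair shown (gizu → gizuuv, gatve → gatveuv, turohlut → turohlutuv, …) follows the same rule: add -uv.
So geham → gehamuv.

gehamuv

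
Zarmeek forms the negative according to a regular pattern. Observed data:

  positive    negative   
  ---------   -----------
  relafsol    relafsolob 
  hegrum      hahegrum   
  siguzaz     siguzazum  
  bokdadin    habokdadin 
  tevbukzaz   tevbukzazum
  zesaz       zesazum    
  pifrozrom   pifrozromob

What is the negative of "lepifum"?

pifrozrom and hegrum both end in -m yet inflect differently (pifrozromob, hahegrum), so the final letter is not what conditions the rule; the last vowel is.
"lepifum" has last vowel 'u'. The one such stem in the data (hegrum → hahegrum) adds the prefix ha-, so the same rule applies.
So lepifum → halepifum.

halepifum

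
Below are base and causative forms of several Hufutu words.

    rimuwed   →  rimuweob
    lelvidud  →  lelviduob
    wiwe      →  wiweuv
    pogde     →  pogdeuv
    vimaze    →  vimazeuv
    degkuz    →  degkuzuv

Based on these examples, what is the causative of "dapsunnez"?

"dapsunnez" ends in -z. The one such stem in the data (degkuz → degkuzuv) adds -uv, so the same rule applies.
So dapsunnez → dapsunnezuv.

dapsunnezuv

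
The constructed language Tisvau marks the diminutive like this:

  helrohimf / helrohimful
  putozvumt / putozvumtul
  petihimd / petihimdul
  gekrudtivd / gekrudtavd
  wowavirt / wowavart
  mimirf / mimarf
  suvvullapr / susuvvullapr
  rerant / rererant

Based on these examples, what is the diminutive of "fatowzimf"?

fatowzimful

petihimd and gekrudtivd both end in -d yet inflect differently (petihimdul, gekrudtavd), so the final letter is not what conditions the rule; the second-to-last letter is.
"fatowzimf" has second-to-last letter 'm'. The stems whose second-to-last letter is 'm' (helrohimf → helrohimful, putozvumt → putozvumtul, petihimd → petihimdul) add -ul.
The other patterns: stems whose second-to-last letter is 'r' or 'v' change the last vowel to 'a'; stems whose second-to-last letter is 'n' or 'p' repeat the first consonant+vowel as a prefix.
So fatowzimf → fatowzimful.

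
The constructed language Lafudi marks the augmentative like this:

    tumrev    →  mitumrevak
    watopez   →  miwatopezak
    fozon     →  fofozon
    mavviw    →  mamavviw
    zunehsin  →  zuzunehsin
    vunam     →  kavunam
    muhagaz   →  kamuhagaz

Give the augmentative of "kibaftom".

kikibaftom

watopez and muhagaz both end in -z yet inflect differently (miwatopezak, kamuhagaz), so the final letter is not what conditions the rule; the last vowel is.
"kibaftom" has last vowel 'o'. The one such stem in the data (fozon → fofozon) repeats the first consonant+vowel as a prefix (as do mavviw, zunehsin), so the same rule applies.
So kibaftom → kikibaftom.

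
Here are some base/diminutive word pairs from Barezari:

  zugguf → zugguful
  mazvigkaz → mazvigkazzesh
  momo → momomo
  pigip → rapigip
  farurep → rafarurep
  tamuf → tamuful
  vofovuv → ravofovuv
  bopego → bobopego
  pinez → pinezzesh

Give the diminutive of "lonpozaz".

tamuf and vofovuv both have last vowel 'u' yet inflect differently (tamuful, ravofovuv), so the last vowel is not what conditions the rule; the final letter is.
"lonpozaz" ends in -z. The stems ending in -z (pinez → pinezzesh, mazvigkaz → mazvigkazzesh) double the final consonant and add -esh.
The other patterns: stems ending in -o repeat the first consonant+vowel as a prefix; stems ending in -f add -ul; stems ending in -p or -v add the prefix ra-.
So lonpozaz → lonpozazzesh.

lonpozazzesh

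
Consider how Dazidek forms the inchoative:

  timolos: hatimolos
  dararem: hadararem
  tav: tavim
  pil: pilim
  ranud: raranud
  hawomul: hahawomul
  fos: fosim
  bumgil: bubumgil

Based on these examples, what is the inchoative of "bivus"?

pil and bumgil both end in -l yet inflect differently (pilim, bubumgil), so the final letter is not what conditions the rule; the number of vowels is.
"bivus" has 2 vowels. The stems with 2 vowels (bumgil → bubumgil, ranud → raranud) repeat the first consonant+vowel as a prefix.
So bivus → bibivus.

bibivus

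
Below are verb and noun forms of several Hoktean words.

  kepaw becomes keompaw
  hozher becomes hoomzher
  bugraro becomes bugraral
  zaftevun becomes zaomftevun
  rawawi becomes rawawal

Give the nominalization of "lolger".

zaftevun and rawawi both have 3 vowels yet inflect differently (zaomftevun, rawawal), so the number of vowels is not what conditions the rule; whether the stem ends in a vowel or a consonant is.
"lolger" ends in a consonant. The stems ending in a consonant (zaftevun → zaomftevun, hozher → hoomzher, kepaw → keompaw) insert -om- after the first vowel.
The other pattern: stems ending in a vowel drop the final letter and add -al.
So lolger → loomlger.

loomlger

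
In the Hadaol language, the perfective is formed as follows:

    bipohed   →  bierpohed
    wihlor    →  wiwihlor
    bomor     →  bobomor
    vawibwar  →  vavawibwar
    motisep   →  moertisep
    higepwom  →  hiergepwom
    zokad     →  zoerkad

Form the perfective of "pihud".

pierhud

vawibwar and zokad both have last vowel 'a' yet inflect differently (vavawibwar, zoerkad), so the last vowel is not what conditions the rule; the final letter is.
"pihud" ends in -d. The stems ending in -d (bipohed → bierpohed, zokad → zoerkad) insert -er- after the first vowel.
So pihud → pierhud.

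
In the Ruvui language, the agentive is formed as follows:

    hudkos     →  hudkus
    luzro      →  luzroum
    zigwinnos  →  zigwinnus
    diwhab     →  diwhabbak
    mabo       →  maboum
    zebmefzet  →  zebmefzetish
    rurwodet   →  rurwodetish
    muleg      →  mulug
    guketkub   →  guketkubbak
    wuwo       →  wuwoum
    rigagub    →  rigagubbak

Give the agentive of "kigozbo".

kigozboum

"kigozbo" ends in -o. The stems ending in -o (luzro → luzroum, mabo → maboum, wuwo → wuwoum) add -um.
The other patterns: stems ending in -b double the final consonant and add -ak; stems ending in -t add -ish; stems ending in -g or -s change the last vowel to 'u'.
So kigozbo → kigozboum.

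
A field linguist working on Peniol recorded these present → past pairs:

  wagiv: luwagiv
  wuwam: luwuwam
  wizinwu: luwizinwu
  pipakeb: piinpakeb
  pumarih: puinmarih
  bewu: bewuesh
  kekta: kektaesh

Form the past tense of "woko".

wizinwu and bewu both end in -u yet inflect differently (luwizinwu, bewuesh), so the final letter is not what conditions the rule; the first letter is.
"woko" begins with w-. The stems beginning with w- (wagiv → luwagiv, wuwam → luwuwam, wizinwu → luwizinwu) add the prefix lu-.
The other patterns: stems beginning with p- insert -in- after the first vowel; stems beginning with b- or k- add -esh.
So woko → luwoko.

luwoko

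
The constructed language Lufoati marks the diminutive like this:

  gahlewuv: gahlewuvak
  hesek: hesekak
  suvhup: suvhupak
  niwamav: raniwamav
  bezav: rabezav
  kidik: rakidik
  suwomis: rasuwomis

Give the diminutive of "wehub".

wehubak

gahlewuv and niwamav both end in -v yet inflect differently (gahlewuvak, raniwamav), so the final letter is not what conditions the rule; the last vowel is.
"wehub" has last vowel 'u'. The stems whose last vowel is 'u' (gahlewuv → gahlewuvak, suvhup → suvhupak) add -ak.
The other pattern: stems whose last vowel is 'a' or 'i' add the prefix ra-.
So wehub → wehubak.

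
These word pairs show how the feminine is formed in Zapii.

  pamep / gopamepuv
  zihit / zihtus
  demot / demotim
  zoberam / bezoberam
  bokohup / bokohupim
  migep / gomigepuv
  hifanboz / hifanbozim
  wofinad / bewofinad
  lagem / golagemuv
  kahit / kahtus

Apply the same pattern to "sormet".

pamep and bokohup both end in -p yet inflect differently (gopamepuv, bokohupim), so the final letter is not what conditions the rule; the last vowel is.
"sormet" has last vowel 'e'. The stems whose last vowel is 'e' (pamep → gopamepuv, lagem → golagemuv, migep → gomigepuv) add go- … -uv around the stem.
The other patterns: stems whose last vowel is 'o' or 'u' add -im; stems whose last vowel is 'a' add the prefix be-; stems whose last vowel is 'i' delete the last vowel and add -us.
So sormet → gosormetuv.

gosormetuv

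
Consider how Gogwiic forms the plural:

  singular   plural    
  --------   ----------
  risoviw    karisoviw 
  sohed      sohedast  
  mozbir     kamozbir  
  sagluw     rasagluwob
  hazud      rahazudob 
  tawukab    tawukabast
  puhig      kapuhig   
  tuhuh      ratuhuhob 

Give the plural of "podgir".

kapodgir

hazud and sohed both end in -d yet inflect differently (rahazudob, sohedast), so the final letter is not what conditions the rule; the last vowel is.
"podgir" has last vowel 'i'. The stems whose last vowel is 'i' (risoviw → karisoviw, puhig → kapuhig, mozbir → kamozbir) add the prefix ka-.
The other patterns: stems whose last vowel is 'u' add ra- … -ob around the stem; stems whose last vowel is 'a' or 'e' add -ast.
So podgir → kapodgir.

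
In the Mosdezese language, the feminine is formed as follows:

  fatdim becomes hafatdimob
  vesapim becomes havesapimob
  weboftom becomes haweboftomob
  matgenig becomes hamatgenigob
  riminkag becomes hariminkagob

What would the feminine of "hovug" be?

Every pair shown (fatdim → hafatdimob, vesapim → havesapimob, weboftom → haweboftomob, …) follows the same rule: add ha- … -ob around the stem.
So hovug → hahovugob.

hahovugob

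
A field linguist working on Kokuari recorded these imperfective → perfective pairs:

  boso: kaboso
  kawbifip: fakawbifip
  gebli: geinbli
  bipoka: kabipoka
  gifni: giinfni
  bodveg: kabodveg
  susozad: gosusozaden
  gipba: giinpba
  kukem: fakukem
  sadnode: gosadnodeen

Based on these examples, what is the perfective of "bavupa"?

"bavupa" begins with b-. The stems beginning with b- (boso → kaboso, bodveg → kabodveg, bipoka → kabipoka) add the prefix ka-.
So bavupa → kabavupa.

kabavupa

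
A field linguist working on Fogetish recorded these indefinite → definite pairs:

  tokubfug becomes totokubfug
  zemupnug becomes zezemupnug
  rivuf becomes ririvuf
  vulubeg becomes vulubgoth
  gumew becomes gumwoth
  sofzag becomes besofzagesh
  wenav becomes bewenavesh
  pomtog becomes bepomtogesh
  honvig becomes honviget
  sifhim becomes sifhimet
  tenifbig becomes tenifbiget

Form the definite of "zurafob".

bezurafobesh

tokubfug and vulubeg both end in -g yet inflect differently (totokubfug, vulubgoth), so the final letter is not what conditions the rule; the last vowel is.
"zurafob" has last vowel 'o'. The one such stem in the data (pomtog → bepomtogesh) adds be- … -esh around the stem, so the same rule applies.
The other patterns: stems whose last vowel is 'u' repeat the first consonant+vowel as a prefix; stems whose last vowel is 'e' delete the last vowel and add -oth; stems whose last vowel is 'i' add -et.
So zurafob → bezurafobesh.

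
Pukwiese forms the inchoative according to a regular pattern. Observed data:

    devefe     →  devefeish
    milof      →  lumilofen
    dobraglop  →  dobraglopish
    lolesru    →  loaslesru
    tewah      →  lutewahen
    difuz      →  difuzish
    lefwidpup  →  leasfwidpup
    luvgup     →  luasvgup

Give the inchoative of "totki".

lutotkien

lefwidpup and dobraglop both end in -p yet inflect differently (leasfwidpup, dobraglopish), so the final letter is not what conditions the rule; the first letter is.
"totki" begins with t-. The one such stem in the data (tewah → lutewahen) adds lu- … -en around the stem, so the same rule applies.
So totki → lutotkien.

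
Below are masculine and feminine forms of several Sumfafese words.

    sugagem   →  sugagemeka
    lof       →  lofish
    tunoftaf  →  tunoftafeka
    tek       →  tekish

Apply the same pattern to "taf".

tafish

"taf" has 1 vowel. The stems with 1 vowel (lof → lofish, tek → tekish) add -ish.
The other pattern: stems with 3 vowels add -eka.
So taf → tafish.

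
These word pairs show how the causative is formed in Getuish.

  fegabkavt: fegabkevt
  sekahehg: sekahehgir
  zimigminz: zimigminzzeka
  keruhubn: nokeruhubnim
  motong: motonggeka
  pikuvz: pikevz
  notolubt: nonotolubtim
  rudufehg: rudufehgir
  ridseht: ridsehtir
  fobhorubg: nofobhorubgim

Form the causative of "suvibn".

nosuvibnim

fobhorubg and rudufehg both end in -g yet inflect differently (nofobhorubgim, rudufehgir), so the final letter is not what conditions the rule; the second-to-last letter is.
"suvibn" has second-to-last letter 'b'. The stems whose second-to-last letter is 'b' (fobhorubg → nofobhorubgim, keruhubn → nokeruhubnim, notolubt → nonotolubtim) add no- … -im around the stem.
The other patterns: stems whose second-to-last letter is 'h' add -ir; stems whose second-to-last letter is 'n' double the final consonant and add -eka; stems whose second-to-last letter is 'v' change the last vowel to 'e'.
So suvibn → nosuvibnim.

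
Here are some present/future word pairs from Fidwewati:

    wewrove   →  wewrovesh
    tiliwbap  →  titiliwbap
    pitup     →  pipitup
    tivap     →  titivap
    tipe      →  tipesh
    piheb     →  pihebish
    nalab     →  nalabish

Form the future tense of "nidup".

"nidup" ends in -p. The stems ending in -p (pitup → pipitup, tivap → titivap, tiliwbap → titiliwbap) repeat the first consonant+vowel as a prefix.
The other patterns: stems ending in -e drop the final letter and add -esh; stems ending in -b add -ish.
So nidup → ninidup.

ninidup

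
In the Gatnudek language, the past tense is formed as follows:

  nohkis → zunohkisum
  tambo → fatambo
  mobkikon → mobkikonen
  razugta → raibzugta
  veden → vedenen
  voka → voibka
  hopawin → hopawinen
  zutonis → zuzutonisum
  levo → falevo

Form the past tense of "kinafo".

mobkikon and tambo both have last vowel 'o' yet inflect differently (mobkikonen, fatambo), so the last vowel is not what conditions the rule; the final letter is.
"kinafo" ends in -o. The stems ending in -o (tambo → fatambo, levo → falevo) add the prefix fa-.
So kinafo → fakinafo.

fakinafo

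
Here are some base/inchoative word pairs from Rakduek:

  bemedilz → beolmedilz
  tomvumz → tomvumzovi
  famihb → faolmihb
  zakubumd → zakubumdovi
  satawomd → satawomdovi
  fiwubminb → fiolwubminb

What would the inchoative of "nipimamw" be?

nipimamwovi

"nipimamw" has second-to-last letter 'm'. The stems whose second-to-last letter is 'm' (tomvumz → tomvumzovi, satawomd → satawomdovi, zakubumd → zakubumdovi) add -ovi.
The other pattern: stems whose second-to-last letter is 'h', 'l' or 'n' insert -ol- after the first vowel.
So nipimamw → nipimamwovi.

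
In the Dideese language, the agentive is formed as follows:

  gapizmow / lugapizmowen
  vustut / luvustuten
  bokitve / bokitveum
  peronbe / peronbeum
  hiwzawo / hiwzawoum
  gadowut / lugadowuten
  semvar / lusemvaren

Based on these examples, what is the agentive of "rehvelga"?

hiwzawo and gapizmow both have last vowel 'o' yet inflect differently (hiwzawoum, lugapizmowen), so the last vowel is not what conditions the rule; whether the stem ends in a vowel or a consonant is.
"rehvelga" ends in a vowel. The stems ending in a vowel (hiwzawo → hiwzawoum, peronbe → peronbeum, bokitve → bokitveum) add -um.
So rehvelga → rehvelgaum.

rehvelgaum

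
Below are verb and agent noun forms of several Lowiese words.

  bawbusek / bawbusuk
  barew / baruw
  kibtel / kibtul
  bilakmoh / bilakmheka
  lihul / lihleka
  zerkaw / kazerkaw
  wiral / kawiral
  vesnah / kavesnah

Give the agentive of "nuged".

"nuged" has last vowel 'e'. The stems whose last vowel is 'e' (bawbusek → bawbusuk, barew → baruw, kibtel → kibtul) change the last vowel to 'u'.
The other patterns: stems whose last vowel is 'o' or 'u' delete the last vowel and add -eka; stems whose last vowel is 'a' add the prefix ka-.
So nuged → nugud.

nugud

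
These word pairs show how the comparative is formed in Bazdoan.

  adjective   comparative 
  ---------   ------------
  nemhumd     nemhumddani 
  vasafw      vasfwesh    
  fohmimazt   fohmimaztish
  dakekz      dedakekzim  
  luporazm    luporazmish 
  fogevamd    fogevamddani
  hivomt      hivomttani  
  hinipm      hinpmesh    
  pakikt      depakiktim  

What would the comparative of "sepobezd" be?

fohmimazt and hivomt both end in -t yet inflect differently (fohmimaztish, hivomttani), so the final letter is not what conditions the rule; the second-to-last letter is.
"sepobezd" has second-to-last letter 'z'. The stems whose second-to-last letter is 'z' (luporazm → luporazmish, fohmimazt → fohmimaztish) add -ish.
So sepobezd → sepobezdish.

sepobezdish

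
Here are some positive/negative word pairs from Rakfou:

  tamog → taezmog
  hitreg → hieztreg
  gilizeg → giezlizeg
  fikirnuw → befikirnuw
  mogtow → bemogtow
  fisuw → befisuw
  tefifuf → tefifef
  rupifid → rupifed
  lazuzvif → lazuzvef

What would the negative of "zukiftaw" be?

bezukiftaw

tamog and mogtow both have last vowel 'o' yet inflect differently (taezmog, bemogtow), so the last vowel is not what conditions the rule; the final letter is.
"zukiftaw" ends in -w. The stems ending in -w (fikirnuw → befikirnuw, mogtow → bemogtow, fisuw → befisuw) add the prefix be-.
So zukiftaw → bezukiftaw.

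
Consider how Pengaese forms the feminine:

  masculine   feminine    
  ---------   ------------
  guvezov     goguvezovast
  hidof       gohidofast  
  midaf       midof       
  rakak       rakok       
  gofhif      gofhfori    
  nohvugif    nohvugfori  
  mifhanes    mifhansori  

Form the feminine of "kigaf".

"kigaf" has last vowel 'a'. The stems whose last vowel is 'a' (midaf → midof, rakak → rakok) change the last vowel to 'o'.
The other patterns: stems whose last vowel is 'o' add go- … -ast around the stem; stems whose last vowel is 'e' or 'i' delete the last vowel and add -ori.
So kigaf → kigof.

kigof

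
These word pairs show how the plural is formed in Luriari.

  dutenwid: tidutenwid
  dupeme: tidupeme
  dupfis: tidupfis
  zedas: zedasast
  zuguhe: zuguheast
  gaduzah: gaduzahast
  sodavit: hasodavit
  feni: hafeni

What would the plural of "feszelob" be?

"feszelob" begins with f-. The one such stem in the data (feni → hafeni) adds the prefix ha-, so the same rule applies.
The other patterns: stems beginning with d- add the prefix ti-; stems beginning with g- or z- add -ast.
So feszelob → hafeszelob.

hafeszelob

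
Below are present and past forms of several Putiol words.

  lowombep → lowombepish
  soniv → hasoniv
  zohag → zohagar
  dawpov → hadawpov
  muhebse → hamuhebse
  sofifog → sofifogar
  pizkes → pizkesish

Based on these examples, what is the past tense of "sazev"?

dawpov and sofifog both have last vowel 'o' yet inflect differently (hadawpov, sofifogar), so the last vowel is not what conditions the rule; the final letter is.
"sazev" ends in -v. The stems ending in -v (dawpov → hadawpov, soniv → hasoniv) add the prefix ha-.
So sazev → hasazev.

hasazev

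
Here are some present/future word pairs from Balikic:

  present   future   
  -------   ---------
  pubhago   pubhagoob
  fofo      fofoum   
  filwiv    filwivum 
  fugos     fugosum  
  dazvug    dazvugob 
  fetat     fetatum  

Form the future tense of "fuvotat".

fuvotatum

fofo and pubhago both end in -o yet inflect differently (fofoum, pubhagoob), so the final letter is not what conditions the rule; the first letter is.
"fuvotat" begins with f-. The stems beginning with f- (fofo → fofoum, fugos → fugosum, filwiv → filwivum) add -um.
The other pattern: stems beginning with d- or p- add -ob.
So fuvotat → fuvotatum.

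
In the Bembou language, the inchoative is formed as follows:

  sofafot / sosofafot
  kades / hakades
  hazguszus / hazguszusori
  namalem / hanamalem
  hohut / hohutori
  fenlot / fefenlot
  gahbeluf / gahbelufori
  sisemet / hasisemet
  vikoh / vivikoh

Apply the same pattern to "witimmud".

witimmudori

fenlot and hohut both end in -t yet inflect differently (fefenlot, hohutori), so the final letter is not what conditions the rule; the last vowel is.
"witimmud" has last vowel 'u'. The stems whose last vowel is 'u' (hohut → hohutori, hazguszus → hazguszusori, gahbeluf → gahbelufori) add -ori.
The other patterns: stems whose last vowel is 'o' repeat the first consonant+vowel as a prefix; stems whose last vowel is 'e' add the prefix ha-.
So witimmud → witimmudori.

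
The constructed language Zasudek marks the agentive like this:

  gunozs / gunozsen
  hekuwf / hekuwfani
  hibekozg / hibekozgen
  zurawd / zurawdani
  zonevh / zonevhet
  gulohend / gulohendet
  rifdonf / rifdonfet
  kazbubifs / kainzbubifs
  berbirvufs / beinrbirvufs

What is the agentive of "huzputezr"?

"huzputezr" has second-to-last letter 'z'. The stems whose second-to-last letter is 'z' (gunozs → gunozsen, hibekozg → hibekozgen) add -en.
The other patterns: stems whose second-to-last letter is 'f' insert -in- after the first vowel; stems whose second-to-last letter is 'w' add -ani; stems whose second-to-last letter is 'n' or 'v' add -et.
So huzputezr → huzputezren.

huzputezren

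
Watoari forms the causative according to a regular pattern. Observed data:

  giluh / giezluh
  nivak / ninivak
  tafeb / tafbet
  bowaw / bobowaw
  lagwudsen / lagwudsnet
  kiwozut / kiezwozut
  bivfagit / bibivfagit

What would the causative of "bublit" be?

bubublit

bivfagit and kiwozut both end in -t yet inflect differently (bibivfagit, kiezwozut), so the final letter is not what conditions the rule; the last vowel is.
"bublit" has last vowel 'i'. The one such stem in the data (bivfagit → bibivfagit) repeats the first consonant+vowel as a prefix (as do nivak, bowaw), so the same rule applies.
So bublit → bubublit.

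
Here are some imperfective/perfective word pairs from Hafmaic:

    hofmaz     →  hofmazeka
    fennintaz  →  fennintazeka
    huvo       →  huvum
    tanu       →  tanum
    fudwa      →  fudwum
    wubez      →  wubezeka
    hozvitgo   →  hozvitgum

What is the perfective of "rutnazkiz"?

rutnazkizeka

"rutnazkiz" ends in a consonant. The stems ending in a consonant (fennintaz → fennintazeka, wubez → wubezeka, hofmaz → hofmazeka) add -eka.
The other pattern: stems ending in a vowel drop the final letter and add -um.
So rutnazkiz → rutnazkizeka.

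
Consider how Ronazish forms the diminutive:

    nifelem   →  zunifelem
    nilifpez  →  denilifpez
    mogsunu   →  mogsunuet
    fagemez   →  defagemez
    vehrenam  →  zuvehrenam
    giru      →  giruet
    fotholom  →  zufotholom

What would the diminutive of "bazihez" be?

debazihez

nifelem and fagemez both have last vowel 'e' yet inflect differently (zunifelem, defagemez), so the last vowel is not what conditions the rule; the final letter is.
"bazihez" ends in -z. The stems ending in -z (fagemez → defagemez, nilifpez → denilifpez) add the prefix de-.
So bazihez → debazihez.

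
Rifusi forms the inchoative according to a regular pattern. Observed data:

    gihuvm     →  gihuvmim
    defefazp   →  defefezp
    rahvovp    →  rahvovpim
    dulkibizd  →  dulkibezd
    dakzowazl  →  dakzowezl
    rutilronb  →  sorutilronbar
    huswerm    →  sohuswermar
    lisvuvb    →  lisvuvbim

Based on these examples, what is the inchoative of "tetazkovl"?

rahvovp and defefazp both end in -p yet inflect differently (rahvovpim, defefezp), so the final letter is not what conditions the rule; the second-to-last letter is.
"tetazkovl" has second-to-last letter 'v'. The stems whose second-to-last letter is 'v' (gihuvm → gihuvmim, rahvovp → rahvovpim, lisvuvb → lisvuvbim) add -im.
So tetazkovl → tetazkovlim.

tetazkovlim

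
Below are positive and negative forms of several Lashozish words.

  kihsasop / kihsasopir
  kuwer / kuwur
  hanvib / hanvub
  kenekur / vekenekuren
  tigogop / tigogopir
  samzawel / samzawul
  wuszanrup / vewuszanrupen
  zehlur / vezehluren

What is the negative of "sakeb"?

sakub

wuszanrup and tigogop both end in -p yet inflect differently (vewuszanrupen, tigogopir), so the final letter is not what conditions the rule; the last vowel is.
"sakeb" has last vowel 'e'. The stems whose last vowel is 'e' (samzawel → samzawul, kuwer → kuwur) change the last vowel to 'u'.
The other patterns: stems whose last vowel is 'u' add ve- … -en around the stem; stems whose last vowel is 'o' add -ir.
So sakeb → sakub.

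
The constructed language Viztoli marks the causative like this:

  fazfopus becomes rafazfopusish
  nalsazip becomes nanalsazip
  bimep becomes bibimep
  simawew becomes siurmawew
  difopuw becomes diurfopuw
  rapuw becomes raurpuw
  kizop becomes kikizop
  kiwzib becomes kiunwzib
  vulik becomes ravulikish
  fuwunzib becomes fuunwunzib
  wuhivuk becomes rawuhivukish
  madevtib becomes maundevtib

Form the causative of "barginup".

bimep and simawew both have last vowel 'e' yet inflect differently (bibimep, siurmawew), so the last vowel is not what conditions the rule; the final letter is.
"barginup" ends in -p. The stems ending in -p (nalsazip → nanalsazip, bimep → bibimep, kizop → kikizop) repeat the first consonant+vowel as a prefix.
So barginup → babarginup.

babarginup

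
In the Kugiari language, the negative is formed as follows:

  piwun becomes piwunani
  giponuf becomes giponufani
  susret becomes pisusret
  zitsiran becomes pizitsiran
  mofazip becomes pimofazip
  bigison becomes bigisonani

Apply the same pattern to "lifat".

"lifat" has last vowel 'a'. The one such stem in the data (zitsiran → pizitsiran) adds the prefix pi-, so the same rule applies.
The other pattern: stems whose last vowel is 'o' or 'u' add -ani.
So lifat → pilifat.

pilifat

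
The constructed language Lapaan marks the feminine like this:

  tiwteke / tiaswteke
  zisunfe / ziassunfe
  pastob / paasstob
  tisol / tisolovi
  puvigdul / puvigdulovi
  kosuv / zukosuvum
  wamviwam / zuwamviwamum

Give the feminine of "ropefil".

ropefilovi

pastob and tisol both have last vowel 'o' yet inflect differently (paasstob, tisolovi), so the last vowel is not what conditions the rule; the final letter is.
"ropefil" ends in -l. The stems ending in -l (tisol → tisolovi, puvigdul → puvigdulovi) add -ovi.
So ropefil → ropefilovi.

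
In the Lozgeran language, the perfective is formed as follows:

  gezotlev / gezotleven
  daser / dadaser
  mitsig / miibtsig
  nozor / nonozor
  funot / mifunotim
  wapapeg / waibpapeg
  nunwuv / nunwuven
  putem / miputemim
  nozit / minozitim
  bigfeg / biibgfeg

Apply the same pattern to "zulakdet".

wapapeg and daser both have last vowel 'e' yet inflect differently (waibpapeg, dadaser), so the last vowel is not what conditions the rule; the final letter is.
"zulakdet" ends in -t. The stems ending in -t (funot → mifunotim, nozit → minozitim) add mi- … -im around the stem.
The other patterns: stems ending in -g insert -ib- after the first vowel; stems ending in -r repeat the first consonant+vowel as a prefix; stems ending in -v add -en.
So zulakdet → mizulakdetim.

mizulakdetim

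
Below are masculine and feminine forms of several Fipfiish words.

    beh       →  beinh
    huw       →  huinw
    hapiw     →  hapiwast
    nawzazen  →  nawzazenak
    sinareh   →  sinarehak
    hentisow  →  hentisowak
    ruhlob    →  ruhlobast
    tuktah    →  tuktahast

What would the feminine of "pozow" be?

pozowast

"pozow" has 2 vowels. The stems with 2 vowels (hapiw → hapiwast, tuktah → tuktahast, ruhlob → ruhlobast) add -ast.
The other patterns: stems with 1 vowel insert -in- after the first vowel; stems with 3 vowels add -ak.
So pozow → pozowast.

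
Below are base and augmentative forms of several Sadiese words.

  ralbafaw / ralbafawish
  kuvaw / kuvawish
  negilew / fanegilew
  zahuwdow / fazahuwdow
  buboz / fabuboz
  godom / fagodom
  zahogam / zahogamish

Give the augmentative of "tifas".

tifasish

ralbafaw and negilew both end in -w yet inflect differently (ralbafawish, fanegilew), so the final letter is not what conditions the rule; the last vowel is.
"tifas" has last vowel 'a'. The stems whose last vowel is 'a' (zahogam → zahogamish, ralbafaw → ralbafawish, kuvaw → kuvawish) add -ish.
So tifas → tifasish.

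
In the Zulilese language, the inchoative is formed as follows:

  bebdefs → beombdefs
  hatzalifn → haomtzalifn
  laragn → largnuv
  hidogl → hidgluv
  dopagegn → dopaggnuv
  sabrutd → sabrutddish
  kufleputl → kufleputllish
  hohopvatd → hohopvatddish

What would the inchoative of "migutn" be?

migutnnish

hatzalifn and laragn both end in -n yet inflect differently (haomtzalifn, largnuv), so the final letter is not what conditions the rule; the second-to-last letter is.
"migutn" has second-to-last letter 't'. The stems whose second-to-last letter is 't' (sabrutd → sabrutddish, kufleputl → kufleputllish, hohopvatd → hohopvatddish) double the final consonant and add -ish.
The other patterns: stems whose second-to-last letter is 'f' insert -om- after the first vowel; stems whose second-to-last letter is 'g' delete the last vowel and add -uv.
So migutn → migutnnish.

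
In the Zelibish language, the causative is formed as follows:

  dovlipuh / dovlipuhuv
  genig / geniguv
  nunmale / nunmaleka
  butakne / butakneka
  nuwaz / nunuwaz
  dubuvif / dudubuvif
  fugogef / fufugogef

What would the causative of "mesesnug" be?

genig and dubuvif both have last vowel 'i' yet inflect differently (geniguv, dudubuvif), so the last vowel is not what conditions the rule; the final letter is.
"mesesnug" ends in -g. The one such stem in the data (genig → geniguv) adds -uv, so the same rule applies.
The other patterns: stems ending in -e drop the final letter and add -eka; stems ending in -f or -z repeat the first consonant+vowel as a prefix.
So mesesnug → mesesnuguv.

mesesnuguv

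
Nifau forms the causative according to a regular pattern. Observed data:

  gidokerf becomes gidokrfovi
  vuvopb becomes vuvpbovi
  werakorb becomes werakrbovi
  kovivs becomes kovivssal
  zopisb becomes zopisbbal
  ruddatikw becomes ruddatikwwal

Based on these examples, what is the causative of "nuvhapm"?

nuvhpmovi

"nuvhapm" has second-to-last letter 'p'. The one such stem in the data (vuvopb → vuvpbovi) deletes the last vowel and adds -ovi (as do gidokerf, werakorb), so the same rule applies.
The other pattern: stems whose second-to-last letter is 'k', 's' or 'v' double the final consonant and add -al.
So nuvhapm → nuvhpmovi.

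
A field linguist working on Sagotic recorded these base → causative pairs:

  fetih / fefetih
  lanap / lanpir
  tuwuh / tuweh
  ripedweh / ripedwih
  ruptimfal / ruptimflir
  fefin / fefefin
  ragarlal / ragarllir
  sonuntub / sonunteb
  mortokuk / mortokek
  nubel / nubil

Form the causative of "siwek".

fetih and ripedweh both end in -h yet inflect differently (fefetih, ripedwih), so the final letter is not what conditions the rule; the last vowel is.
"siwek" has last vowel 'e'. The stems whose last vowel is 'e' (nubel → nubil, ripedweh → ripedwih) change the last vowel to 'i'.
The other patterns: stems whose last vowel is 'i' repeat the first consonant+vowel as a prefix; stems whose last vowel is 'a' delete the last vowel and add -ir; stems whose last vowel is 'u' change the last vowel to 'e'.
So siwek → siwik.

siwik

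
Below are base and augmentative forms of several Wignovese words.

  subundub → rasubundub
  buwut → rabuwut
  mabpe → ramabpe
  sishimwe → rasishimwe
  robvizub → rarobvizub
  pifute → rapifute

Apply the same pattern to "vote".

Every pair shown (subundub → rasubundub, buwut → rabuwut, mabpe → ramabpe, …) follows the same rule: add the prefix ra-.
So vote → ravote.

ravote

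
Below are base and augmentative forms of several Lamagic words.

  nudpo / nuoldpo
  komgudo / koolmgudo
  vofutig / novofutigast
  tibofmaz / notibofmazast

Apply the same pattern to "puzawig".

nopuzawigast

komgudo and vofutig both have 3 vowels yet inflect differently (koolmgudo, novofutigast), so the number of vowels is not what conditions the rule; whether the stem ends in a vowel or a consonant is.
"puzawig" ends in a consonant. The stems ending in a consonant (vofutig → novofutigast, tibofmaz → notibofmazast) add no- … -ast around the stem.
So puzawig → nopuzawigast.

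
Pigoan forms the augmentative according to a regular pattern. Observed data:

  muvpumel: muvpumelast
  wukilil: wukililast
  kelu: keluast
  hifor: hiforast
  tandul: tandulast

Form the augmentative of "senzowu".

senzowuast

Every pair shown (muvpumel → muvpumelast, wukilil → wukililast, kelu → keluast, …) follows the same rule: add -ast.
So senzowu → senzowuast.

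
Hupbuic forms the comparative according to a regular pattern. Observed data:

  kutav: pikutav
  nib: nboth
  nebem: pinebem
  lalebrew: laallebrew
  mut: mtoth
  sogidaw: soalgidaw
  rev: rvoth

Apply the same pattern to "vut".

vtoth

rev and kutav both end in -v yet inflect differently (rvoth, pikutav), so the final letter is not what conditions the rule; the number of vowels is.
"vut" has 1 vowel. The stems with 1 vowel (rev → rvoth, nib → nboth, mut → mtoth) delete the last vowel and add -oth.
The other patterns: stems with 2 vowels add the prefix pi-; stems with 3 vowels insert -al- after the first vowel.
So vut → vtoth.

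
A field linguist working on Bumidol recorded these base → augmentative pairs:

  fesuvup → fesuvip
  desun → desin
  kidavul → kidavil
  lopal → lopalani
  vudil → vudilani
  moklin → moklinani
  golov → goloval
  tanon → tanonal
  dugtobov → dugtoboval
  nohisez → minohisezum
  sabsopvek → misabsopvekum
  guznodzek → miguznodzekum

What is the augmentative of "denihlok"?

denihlokal

kidavul and lopal both end in -l yet inflect differently (kidavil, lopalani), so the final letter is not what conditions the rule; the last vowel is.
"denihlok" has last vowel 'o'. The stems whose last vowel is 'o' (golov → goloval, tanon → tanonal, dugtobov → dugtoboval) add -al.
So denihlok → denihlokal.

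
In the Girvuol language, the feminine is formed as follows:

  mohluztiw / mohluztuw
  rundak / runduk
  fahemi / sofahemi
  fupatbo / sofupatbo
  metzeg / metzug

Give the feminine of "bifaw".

bifuw

mohluztiw and fahemi both have last vowel 'i' yet inflect differently (mohluztuw, sofahemi), so the last vowel is not what conditions the rule; whether the stem ends in a vowel or a consonant is.
"bifaw" ends in a consonant. The stems ending in a consonant (mohluztiw → mohluztuw, metzeg → metzug, rundak → runduk) change the last vowel to 'u'.
So bifaw → bifuw.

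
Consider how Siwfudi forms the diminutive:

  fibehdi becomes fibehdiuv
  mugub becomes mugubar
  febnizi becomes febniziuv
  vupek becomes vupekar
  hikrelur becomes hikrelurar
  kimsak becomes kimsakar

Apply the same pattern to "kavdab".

"kavdab" ends in a consonant. The stems ending in a consonant (kimsak → kimsakar, hikrelur → hikrelurar, mugub → mugubar) add -ar.
So kavdab → kavdabar.

kavdabar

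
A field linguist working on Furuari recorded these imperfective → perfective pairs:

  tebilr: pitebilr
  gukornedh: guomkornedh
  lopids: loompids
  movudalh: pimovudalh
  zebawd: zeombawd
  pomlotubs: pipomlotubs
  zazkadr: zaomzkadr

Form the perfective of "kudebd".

pikudebd

tebilr and zazkadr both end in -r yet inflect differently (pitebilr, zaomzkadr), so the final letter is not what conditions the rule; the second-to-last letter is.
"kudebd" has second-to-last letter 'b'. The one such stem in the data (pomlotubs → pipomlotubs) adds the prefix pi-, so the same rule applies.
So kudebd → pikudebd.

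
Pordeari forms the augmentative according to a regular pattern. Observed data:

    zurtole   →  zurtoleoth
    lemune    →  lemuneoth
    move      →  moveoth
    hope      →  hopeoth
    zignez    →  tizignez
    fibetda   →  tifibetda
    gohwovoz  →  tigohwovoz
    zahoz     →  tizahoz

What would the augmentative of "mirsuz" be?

"mirsuz" ends in -z. The stems ending in -z (zignez → tizignez, gohwovoz → tigohwovoz, zahoz → tizahoz) add the prefix ti-.
So mirsuz → timirsuz.

timirsuz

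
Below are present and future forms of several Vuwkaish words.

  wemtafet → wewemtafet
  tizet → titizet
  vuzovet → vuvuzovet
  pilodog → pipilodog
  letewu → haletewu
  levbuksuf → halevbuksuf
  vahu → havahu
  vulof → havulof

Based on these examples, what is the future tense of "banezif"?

vulof and pilodog both have last vowel 'o' yet inflect differently (havulof, pipilodog), so the last vowel is not what conditions the rule; the final letter is.
"banezif" ends in -f. The stems ending in -f (levbuksuf → halevbuksuf, vulof → havulof) add the prefix ha-.
The other pattern: stems ending in -g or -t repeat the first consonant+vowel as a prefix.
So banezif → habanezif.

habanezif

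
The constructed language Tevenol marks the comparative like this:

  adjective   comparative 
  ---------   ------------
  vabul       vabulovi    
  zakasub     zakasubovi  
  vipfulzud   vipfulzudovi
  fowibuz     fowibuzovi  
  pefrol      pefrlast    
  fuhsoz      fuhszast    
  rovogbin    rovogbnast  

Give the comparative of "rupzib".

vabul and pefrol both end in -l yet inflect differently (vabulovi, pefrlast), so the final letter is not what conditions the rule; the last vowel is.
"rupzib" has last vowel 'i'. The one such stem in the data (rovogbin → rovogbnast) deletes the last vowel and adds -ast (as do pefrol, fuhsoz), so the same rule applies.
So rupzib → rupzbast.

rupzbast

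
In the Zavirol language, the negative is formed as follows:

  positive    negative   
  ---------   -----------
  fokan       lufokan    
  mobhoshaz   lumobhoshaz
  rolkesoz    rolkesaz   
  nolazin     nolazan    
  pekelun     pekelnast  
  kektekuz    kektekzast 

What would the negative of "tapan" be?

mobhoshaz and rolkesoz both end in -z yet inflect differently (lumobhoshaz, rolkesaz), so the final letter is not what conditions the rule; the last vowel is.
"tapan" has last vowel 'a'. The stems whose last vowel is 'a' (fokan → lufokan, mobhoshaz → lumobhoshaz) add the prefix lu-.
So tapan → lutapan.

lutapan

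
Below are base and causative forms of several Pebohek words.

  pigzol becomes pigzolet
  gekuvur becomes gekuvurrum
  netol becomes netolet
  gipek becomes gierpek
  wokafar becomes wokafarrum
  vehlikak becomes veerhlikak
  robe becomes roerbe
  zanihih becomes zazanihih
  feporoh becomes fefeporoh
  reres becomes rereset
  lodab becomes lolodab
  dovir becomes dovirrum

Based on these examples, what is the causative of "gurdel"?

gurdelet

lodab and vehlikak both have last vowel 'a' yet inflect differently (lolodab, veerhlikak), so the last vowel is not what conditions the rule; the final letter is.
"gurdel" ends in -l. The stems ending in -l (netol → netolet, pigzol → pigzolet) add -et.
So gurdel → gurdelet.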